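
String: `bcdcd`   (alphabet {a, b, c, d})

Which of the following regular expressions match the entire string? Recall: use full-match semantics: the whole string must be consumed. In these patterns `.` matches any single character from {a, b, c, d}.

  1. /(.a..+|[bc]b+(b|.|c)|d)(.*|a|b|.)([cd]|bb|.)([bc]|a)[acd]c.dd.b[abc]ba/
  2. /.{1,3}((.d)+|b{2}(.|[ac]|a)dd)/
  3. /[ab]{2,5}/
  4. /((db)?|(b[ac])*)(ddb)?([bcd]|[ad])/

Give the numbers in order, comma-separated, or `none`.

1 → no match — must end with `ba`
2 → match
3 → no match
4 → no match

2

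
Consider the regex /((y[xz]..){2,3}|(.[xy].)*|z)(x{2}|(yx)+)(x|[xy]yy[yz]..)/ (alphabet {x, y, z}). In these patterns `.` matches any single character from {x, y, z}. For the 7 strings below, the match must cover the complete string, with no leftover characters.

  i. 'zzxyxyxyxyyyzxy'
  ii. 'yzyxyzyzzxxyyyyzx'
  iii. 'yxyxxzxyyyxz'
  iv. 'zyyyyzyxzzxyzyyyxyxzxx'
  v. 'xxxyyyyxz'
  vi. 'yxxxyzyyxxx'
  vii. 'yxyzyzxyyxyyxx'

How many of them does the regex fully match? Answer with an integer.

i → no match
ii → no match
iii → no match
iv → no match
v → no match
vi → match
vii → no match
Total matched: 1

1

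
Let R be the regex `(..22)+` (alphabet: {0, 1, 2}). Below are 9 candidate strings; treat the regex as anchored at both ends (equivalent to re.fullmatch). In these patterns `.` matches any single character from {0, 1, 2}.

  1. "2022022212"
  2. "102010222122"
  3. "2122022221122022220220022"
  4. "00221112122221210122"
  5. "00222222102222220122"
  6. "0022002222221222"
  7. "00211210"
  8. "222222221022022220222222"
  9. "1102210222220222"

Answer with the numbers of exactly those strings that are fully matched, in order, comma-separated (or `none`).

5, 6, 8

1. "2022022212" → no match — must end with "22"
2. "102010222122" → no match
3 → no match
4 → no match
5 → match
6 → match
7. "00211210" → no match — must end with "22"
8 → match
9 → no match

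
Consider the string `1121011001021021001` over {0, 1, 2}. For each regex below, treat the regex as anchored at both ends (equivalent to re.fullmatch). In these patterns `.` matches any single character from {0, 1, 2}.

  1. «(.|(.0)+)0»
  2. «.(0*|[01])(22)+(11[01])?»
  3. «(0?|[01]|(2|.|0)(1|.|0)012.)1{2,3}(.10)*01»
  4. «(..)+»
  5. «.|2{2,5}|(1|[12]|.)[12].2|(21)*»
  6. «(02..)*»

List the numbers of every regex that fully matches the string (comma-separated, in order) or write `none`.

3

1 → no match — must end with `0`
2 → no match
3 → match
4 → no match
5 → no match
6 → no match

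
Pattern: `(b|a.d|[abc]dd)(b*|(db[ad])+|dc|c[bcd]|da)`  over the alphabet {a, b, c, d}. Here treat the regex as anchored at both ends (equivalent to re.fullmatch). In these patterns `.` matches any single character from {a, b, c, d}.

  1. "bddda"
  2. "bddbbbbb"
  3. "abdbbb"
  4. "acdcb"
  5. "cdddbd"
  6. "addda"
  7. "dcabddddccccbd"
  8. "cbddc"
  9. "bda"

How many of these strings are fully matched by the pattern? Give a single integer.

7

1 → match
2 → match
3 → match
4 → match
5 → match
6 → match
7 → no match
8 → no match
9 → match
Total matched: 7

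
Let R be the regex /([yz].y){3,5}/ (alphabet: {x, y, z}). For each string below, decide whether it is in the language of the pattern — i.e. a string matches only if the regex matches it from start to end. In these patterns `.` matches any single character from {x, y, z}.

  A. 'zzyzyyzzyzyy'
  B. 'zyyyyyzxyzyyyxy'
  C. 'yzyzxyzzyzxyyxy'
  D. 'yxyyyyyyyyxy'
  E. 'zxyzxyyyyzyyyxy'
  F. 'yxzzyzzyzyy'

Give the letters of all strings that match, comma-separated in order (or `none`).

A → match
B → match
C → match
D → match
E → match
F → no match

A, B, C, D, E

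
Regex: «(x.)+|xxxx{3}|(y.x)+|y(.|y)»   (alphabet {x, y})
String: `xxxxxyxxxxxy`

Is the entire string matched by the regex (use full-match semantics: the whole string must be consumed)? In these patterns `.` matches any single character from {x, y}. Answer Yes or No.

Yes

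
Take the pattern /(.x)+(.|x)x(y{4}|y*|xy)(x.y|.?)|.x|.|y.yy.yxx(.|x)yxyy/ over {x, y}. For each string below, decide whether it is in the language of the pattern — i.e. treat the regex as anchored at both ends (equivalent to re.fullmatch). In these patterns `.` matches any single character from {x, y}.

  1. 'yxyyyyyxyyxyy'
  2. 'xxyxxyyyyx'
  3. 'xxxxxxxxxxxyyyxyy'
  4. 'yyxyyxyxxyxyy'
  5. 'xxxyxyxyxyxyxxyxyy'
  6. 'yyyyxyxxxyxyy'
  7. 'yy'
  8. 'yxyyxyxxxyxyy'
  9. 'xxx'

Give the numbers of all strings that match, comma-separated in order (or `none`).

1 → no match
2. 'xxyxxyyyyx' → no match
3 → no match
4 → no match
5 → no match
6 → match
7. 'yy' → no match
8 → match
9. 'xxx' → no match

6, 8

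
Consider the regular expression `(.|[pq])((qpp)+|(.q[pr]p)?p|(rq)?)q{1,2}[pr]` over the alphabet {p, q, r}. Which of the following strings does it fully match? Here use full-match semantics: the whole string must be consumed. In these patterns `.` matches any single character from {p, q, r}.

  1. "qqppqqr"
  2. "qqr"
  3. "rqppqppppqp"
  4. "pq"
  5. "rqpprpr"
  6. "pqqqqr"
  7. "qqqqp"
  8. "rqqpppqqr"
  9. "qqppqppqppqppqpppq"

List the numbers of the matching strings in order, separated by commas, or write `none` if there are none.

1, 2, 8

1 → match
2 → match
3 → no match
4 → no match
5 → no match
6 → no match
7 → no match
8 → match
9 → no match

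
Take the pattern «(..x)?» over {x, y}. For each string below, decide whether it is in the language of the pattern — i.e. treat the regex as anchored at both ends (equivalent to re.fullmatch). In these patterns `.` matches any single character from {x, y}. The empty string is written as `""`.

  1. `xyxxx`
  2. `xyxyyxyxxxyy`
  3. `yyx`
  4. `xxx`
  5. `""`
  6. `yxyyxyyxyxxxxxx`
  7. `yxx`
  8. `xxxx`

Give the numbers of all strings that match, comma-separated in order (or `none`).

3, 4, 5, 7

1 → no match
2 → no match
3 → match
4 → match
5 → match
6 → no match
7 → match
8 → no match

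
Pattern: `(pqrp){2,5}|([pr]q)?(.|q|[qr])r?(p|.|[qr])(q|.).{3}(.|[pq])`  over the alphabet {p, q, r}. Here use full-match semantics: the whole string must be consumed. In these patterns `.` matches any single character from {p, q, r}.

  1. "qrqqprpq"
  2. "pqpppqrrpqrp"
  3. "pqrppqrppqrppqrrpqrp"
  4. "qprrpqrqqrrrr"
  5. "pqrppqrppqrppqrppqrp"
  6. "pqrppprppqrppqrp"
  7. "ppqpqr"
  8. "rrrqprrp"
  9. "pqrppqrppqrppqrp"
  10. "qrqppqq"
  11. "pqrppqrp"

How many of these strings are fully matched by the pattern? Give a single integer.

1 → match
2 → no match
3 → no match
4 → no match
5 → match
6 → no match
7 → no match
8 → match
9 → match
10 → match
11 → match
Total matched: 6

6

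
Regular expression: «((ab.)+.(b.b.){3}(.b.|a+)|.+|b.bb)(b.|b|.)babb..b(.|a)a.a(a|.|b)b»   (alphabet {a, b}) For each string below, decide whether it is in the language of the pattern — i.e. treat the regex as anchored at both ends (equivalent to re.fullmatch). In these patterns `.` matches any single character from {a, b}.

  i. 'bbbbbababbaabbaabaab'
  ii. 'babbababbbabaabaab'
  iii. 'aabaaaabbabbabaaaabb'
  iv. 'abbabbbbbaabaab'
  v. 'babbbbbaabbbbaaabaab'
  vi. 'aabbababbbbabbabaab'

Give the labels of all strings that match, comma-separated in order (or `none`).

i → no match
ii → match
iii → no match
iv → match
v → no match
vi → no match

ii, iv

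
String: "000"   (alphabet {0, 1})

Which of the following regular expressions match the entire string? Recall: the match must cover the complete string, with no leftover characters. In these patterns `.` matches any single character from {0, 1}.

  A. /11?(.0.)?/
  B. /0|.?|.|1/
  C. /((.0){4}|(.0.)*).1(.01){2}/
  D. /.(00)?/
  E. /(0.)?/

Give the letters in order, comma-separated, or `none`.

D

A → no match — must start with "1"
B → no match
C → no match — must end with "01"
D → match
E → no match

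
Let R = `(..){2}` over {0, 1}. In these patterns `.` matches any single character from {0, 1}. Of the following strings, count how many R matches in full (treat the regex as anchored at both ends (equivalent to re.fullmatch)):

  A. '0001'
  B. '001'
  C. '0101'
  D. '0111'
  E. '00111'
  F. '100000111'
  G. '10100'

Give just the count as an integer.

3

A → match
B → no match
C → match
D → match
E → no match
F → no match
G → no match
Total matched: 3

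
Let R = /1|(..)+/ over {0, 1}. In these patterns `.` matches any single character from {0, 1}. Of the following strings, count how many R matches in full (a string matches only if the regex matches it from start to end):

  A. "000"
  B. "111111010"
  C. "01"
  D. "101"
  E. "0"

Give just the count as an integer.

1

A → no match
B → no match
C → match
D → no match
E → no match
Total matched: 1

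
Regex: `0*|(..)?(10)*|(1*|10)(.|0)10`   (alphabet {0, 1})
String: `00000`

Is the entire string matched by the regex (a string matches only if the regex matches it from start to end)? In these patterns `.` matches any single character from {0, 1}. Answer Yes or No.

Yes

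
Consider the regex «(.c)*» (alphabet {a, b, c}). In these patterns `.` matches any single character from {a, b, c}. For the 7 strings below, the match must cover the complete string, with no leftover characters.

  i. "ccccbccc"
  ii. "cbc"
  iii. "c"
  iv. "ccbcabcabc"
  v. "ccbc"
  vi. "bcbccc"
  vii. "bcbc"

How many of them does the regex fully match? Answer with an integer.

4

i. "ccccbccc" → match
ii. "cbc" → no match
iii. "c" → no match
iv. "ccbcabcabc" → no match
v. "ccbc" → match
vi. "bcbccc" → match
vii. "bcbc" → match
Total matched: 4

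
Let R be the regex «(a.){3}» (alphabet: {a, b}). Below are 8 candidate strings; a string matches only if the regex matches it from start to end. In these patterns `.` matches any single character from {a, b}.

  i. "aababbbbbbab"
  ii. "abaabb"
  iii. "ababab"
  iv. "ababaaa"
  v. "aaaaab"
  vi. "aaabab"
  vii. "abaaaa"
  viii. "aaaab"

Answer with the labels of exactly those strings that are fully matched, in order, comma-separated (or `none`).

i → no match
ii → no match
iii → match
iv → no match
v → match
vi → match
vii → match
viii → no match

iii, v, vi, vii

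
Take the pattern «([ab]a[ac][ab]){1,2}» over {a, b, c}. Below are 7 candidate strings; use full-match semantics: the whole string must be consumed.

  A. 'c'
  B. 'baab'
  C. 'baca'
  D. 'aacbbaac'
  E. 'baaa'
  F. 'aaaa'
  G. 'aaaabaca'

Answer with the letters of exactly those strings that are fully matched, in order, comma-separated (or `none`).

A → no match
B → match
C → match
D → no match
E → match
F → match
G → match

B, C, E, F, G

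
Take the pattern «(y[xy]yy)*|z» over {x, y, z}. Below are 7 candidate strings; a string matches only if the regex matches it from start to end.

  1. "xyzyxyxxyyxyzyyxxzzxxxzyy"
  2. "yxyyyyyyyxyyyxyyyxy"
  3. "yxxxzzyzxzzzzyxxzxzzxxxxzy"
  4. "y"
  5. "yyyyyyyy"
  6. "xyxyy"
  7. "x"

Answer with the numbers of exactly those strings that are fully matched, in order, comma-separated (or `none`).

1 → no match
2 → no match
3 → no match
4 → no match
5 → match
6 → no match
7 → no match

5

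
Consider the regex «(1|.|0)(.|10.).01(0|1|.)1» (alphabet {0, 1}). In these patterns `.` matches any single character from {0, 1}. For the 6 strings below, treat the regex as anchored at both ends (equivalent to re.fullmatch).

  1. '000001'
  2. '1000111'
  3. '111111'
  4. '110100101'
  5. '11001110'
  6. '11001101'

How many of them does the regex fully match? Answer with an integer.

1 → no match
2 → match
3 → no match
4 → match
5 → no match — must end with '1'
6 → no match
Total matched: 2

2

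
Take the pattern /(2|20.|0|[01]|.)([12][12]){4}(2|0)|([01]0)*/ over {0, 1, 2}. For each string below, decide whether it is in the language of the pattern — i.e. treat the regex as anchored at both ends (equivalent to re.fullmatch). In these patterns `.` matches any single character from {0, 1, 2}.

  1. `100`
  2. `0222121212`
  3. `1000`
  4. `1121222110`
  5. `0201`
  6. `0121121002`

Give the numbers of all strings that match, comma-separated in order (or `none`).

2, 3, 4

1. `100` → no match
2. `0222121212` → match
3. `1000` → match
4. `1121222110` → match
5. `0201` → no match
6. `0121121002` → no match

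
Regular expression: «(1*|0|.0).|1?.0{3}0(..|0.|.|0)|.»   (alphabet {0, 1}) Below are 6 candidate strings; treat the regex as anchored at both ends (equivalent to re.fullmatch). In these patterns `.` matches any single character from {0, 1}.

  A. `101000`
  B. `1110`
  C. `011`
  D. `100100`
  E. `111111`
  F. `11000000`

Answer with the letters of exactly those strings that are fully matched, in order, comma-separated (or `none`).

B, E, F

A → no match
B → match
C → no match
D → no match
E → match
F → match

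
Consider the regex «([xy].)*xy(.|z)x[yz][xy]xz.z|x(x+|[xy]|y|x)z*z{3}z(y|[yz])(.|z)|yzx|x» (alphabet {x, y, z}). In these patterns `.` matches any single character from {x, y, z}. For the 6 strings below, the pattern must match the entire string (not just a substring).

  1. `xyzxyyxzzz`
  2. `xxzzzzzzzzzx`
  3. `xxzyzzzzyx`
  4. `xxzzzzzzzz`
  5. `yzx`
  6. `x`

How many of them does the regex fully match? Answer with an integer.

1 → match
2 → match
3 → no match
4 → match
5 → match
6 → match
Total matched: 5

5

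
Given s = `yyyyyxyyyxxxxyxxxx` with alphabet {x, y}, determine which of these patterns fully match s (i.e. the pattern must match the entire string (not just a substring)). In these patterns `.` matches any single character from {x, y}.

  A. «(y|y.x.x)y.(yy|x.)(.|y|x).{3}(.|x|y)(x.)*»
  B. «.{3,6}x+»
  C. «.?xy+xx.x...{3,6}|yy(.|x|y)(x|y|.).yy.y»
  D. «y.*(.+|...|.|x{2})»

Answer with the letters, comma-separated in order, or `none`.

A, D

A → match
B → no match
C → no match
D → match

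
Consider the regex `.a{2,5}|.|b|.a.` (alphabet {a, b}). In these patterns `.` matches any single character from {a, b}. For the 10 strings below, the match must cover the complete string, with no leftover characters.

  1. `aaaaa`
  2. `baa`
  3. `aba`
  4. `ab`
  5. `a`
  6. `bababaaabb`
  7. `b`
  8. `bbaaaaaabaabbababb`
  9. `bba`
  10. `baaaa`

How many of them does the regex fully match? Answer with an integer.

1 → match
2 → match
3 → no match
4 → no match
5 → match
6 → no match
7 → match
8 → no match
9 → no match
10 → match
Total matched: 5

5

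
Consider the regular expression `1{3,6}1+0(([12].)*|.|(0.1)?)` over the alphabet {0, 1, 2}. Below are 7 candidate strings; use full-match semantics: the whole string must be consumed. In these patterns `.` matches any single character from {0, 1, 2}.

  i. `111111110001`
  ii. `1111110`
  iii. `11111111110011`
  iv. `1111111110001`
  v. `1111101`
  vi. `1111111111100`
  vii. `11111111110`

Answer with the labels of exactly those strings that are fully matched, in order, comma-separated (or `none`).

i, ii, iii, iv, v, vi, vii

i → match
ii → match
iii → match
iv → match
v → match
vi → match
vii → match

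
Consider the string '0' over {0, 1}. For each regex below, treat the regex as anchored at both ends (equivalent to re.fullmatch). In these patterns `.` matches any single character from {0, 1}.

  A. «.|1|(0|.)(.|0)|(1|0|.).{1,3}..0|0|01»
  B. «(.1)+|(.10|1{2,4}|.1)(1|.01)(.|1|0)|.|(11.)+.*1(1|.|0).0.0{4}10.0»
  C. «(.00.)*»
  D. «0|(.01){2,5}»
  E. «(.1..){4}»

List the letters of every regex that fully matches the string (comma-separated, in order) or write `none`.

A, B, D

A → match
B → match
C → no match
D → match
E → no match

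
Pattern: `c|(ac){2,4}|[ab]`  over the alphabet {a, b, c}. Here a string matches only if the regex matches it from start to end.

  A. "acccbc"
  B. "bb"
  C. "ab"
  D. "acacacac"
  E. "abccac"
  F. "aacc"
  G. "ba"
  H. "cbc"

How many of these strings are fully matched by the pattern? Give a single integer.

A → no match
B → no match
C → no match
D → match
E → no match
F → no match
G → no match
H → no match
Total matched: 1

1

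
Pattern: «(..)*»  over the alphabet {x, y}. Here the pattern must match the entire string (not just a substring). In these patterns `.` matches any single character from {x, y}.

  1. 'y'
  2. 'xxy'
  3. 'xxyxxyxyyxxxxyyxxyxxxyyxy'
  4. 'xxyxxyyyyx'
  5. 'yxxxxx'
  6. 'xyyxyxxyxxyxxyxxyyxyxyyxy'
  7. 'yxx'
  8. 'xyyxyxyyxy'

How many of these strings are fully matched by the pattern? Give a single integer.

3

1 → no match
2 → no match
3 → no match
4 → match
5 → match
6 → no match
7 → no match
8 → match
Total matched: 3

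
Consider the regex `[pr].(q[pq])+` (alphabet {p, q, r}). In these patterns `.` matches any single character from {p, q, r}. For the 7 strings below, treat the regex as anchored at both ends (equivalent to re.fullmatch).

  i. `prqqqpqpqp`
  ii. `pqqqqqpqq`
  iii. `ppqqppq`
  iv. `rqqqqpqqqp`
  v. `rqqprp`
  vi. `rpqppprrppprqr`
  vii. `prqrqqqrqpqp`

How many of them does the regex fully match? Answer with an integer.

2

i → match
ii → no match
iii → no match
iv → match
v → no match
vi → no match
vii → no match
Total matched: 2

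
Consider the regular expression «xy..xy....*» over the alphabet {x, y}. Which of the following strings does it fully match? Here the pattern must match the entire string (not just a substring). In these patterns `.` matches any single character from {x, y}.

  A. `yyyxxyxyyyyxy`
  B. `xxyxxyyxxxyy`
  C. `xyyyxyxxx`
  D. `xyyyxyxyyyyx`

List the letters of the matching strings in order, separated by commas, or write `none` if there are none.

A → no match — must start with `xy`
B. `xxyxxyyxxxyy` → no match — must start with `xy`
C. `xyyyxyxxx` → match
D. `xyyyxyxyyyyx` → match

C, D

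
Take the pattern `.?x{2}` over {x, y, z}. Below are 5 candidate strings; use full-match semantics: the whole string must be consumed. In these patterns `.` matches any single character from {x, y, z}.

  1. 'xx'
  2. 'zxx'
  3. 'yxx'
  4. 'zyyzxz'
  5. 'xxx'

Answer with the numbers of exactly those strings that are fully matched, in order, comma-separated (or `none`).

1 → match
2 → match
3 → match
4 → no match — must end with 'x'
5 → match

1, 2, 3, 5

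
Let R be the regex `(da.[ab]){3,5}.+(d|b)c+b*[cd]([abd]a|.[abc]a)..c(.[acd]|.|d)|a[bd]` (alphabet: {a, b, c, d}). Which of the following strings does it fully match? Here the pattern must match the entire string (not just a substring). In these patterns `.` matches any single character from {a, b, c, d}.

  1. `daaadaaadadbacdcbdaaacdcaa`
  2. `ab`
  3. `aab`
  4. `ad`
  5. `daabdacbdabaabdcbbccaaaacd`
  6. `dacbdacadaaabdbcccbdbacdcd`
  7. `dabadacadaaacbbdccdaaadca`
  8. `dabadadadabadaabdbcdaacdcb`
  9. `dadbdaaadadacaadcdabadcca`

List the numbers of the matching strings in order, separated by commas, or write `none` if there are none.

1, 2, 4, 5, 6, 7, 8, 9

1 → match
2 → match
3 → no match
4 → match
5 → match
6 → match
7 → match
8 → match
9 → match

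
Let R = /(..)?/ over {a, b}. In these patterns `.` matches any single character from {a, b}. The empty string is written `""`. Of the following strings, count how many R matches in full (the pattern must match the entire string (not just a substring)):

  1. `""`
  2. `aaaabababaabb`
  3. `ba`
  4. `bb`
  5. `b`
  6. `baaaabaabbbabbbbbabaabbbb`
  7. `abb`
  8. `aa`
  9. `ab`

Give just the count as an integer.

1. `""` → match
2 → no match
3. `ba` → match
4. `bb` → match
5. `b` → no match
6 → no match
7. `abb` → no match
8. `aa` → match
9. `ab` → match
Total matched: 5

5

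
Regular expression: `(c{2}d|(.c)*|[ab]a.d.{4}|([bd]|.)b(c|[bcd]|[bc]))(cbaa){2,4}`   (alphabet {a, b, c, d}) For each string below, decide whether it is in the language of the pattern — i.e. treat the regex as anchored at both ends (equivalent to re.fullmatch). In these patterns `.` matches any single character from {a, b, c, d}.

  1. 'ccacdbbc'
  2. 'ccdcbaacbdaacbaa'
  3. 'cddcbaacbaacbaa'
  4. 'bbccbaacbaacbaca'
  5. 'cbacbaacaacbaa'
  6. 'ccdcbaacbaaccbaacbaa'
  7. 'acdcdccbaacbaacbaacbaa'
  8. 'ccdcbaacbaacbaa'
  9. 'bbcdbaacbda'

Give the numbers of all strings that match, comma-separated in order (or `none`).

7, 8

1 → no match — must end with 'cbaa'
2 → no match
3 → no match
4 → no match — must end with 'cbaa'
5 → no match
6 → no match
7 → match
8 → match
9 → no match — must end with 'cbaa'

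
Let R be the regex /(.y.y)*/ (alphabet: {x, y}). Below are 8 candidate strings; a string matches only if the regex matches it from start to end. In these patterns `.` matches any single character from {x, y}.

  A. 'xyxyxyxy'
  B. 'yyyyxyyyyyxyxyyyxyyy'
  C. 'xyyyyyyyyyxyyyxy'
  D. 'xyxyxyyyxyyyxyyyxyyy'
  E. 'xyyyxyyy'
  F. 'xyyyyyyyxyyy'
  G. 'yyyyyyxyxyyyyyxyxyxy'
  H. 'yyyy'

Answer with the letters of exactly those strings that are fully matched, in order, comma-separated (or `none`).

A, B, C, D, E, F, G, H

A. 'xyxyxyxy' → match
B → match
C → match
D → match
E. 'xyyyxyyy' → match
F. 'xyyyyyyyxyyy' → match
G → match
H. 'yyyy' → match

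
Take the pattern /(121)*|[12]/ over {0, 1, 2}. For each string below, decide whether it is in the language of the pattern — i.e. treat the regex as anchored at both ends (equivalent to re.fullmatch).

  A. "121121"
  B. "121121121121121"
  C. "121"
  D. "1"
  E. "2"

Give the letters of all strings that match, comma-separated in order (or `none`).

A → match
B → match
C → match
D → match
E → match

A, B, C, D, E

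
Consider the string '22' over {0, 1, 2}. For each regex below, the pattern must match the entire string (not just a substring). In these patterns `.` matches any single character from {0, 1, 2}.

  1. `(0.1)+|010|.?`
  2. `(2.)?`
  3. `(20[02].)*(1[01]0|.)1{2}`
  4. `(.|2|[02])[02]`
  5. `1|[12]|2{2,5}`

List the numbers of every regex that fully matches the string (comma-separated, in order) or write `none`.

2, 4, 5

1 → no match
2 → match
3 → no match — must end with '1'
4 → match
5 → match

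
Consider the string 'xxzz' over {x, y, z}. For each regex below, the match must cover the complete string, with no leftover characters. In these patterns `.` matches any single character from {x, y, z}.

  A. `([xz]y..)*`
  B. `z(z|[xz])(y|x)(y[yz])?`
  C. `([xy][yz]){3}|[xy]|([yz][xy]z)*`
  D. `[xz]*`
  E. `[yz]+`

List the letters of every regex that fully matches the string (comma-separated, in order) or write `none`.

A → no match
B → no match — must start with 'z'
C → no match
D → match
E → no match

D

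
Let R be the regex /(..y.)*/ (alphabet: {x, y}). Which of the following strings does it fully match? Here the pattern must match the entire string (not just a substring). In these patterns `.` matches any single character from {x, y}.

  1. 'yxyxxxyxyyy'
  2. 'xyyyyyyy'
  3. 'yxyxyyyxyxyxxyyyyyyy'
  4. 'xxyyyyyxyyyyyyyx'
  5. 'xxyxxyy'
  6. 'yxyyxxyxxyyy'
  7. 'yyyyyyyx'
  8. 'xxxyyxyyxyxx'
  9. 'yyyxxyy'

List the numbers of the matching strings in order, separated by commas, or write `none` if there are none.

1 → no match
2 → match
3 → match
4 → match
5 → no match
6 → match
7 → match
8 → no match
9 → no match

2, 3, 4, 6, 7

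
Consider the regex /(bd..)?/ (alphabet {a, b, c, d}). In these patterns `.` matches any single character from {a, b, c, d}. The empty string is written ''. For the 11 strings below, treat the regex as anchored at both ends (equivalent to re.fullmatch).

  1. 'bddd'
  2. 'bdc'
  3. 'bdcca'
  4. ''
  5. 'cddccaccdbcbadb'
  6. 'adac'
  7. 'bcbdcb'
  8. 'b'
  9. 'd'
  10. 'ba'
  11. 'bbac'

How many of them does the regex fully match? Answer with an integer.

1 → match
2 → no match
3 → no match
4 → match
5 → no match
6 → no match
7 → no match
8 → no match
9 → no match
10 → no match
11 → no match
Total matched: 2

2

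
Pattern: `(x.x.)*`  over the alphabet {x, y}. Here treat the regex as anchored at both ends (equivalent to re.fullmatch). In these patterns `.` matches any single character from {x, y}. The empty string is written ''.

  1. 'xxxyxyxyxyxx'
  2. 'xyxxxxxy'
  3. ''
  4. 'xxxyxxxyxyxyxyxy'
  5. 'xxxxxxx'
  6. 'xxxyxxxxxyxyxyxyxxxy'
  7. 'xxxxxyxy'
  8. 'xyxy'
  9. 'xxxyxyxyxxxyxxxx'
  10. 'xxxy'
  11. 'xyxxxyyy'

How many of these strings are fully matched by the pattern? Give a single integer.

9

1. 'xxxyxyxyxyxx' → match
2. 'xyxxxxxy' → match
3. '' → match
4 → match
5. 'xxxxxxx' → no match
6 → match
7. 'xxxxxyxy' → match
8. 'xyxy' → match
9 → match
10. 'xxxy' → match
11. 'xyxxxyyy' → no match
Total matched: 9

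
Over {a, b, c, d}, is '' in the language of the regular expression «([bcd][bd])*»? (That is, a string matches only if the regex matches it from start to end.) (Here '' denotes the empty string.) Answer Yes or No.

Yes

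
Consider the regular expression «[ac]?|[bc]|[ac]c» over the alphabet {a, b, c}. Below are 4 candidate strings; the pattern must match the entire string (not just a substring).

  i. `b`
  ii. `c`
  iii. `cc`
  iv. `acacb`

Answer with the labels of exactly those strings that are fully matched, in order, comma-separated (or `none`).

i → match
ii → match
iii → match
iv → no match

i, ii, iii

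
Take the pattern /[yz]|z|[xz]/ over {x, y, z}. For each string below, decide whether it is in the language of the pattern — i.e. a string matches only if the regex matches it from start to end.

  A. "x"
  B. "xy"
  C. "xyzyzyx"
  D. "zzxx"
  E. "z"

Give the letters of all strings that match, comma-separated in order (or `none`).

A → match
B → no match
C → no match
D → no match
E → match

A, E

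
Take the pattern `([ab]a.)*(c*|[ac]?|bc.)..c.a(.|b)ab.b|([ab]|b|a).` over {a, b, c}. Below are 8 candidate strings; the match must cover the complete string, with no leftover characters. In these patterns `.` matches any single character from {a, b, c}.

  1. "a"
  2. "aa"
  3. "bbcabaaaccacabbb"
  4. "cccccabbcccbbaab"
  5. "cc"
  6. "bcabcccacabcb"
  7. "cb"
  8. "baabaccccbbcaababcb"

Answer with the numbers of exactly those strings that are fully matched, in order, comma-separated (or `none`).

2, 6, 8

1 → no match
2 → match
3 → no match
4 → no match
5 → no match
6 → match
7 → no match
8 → match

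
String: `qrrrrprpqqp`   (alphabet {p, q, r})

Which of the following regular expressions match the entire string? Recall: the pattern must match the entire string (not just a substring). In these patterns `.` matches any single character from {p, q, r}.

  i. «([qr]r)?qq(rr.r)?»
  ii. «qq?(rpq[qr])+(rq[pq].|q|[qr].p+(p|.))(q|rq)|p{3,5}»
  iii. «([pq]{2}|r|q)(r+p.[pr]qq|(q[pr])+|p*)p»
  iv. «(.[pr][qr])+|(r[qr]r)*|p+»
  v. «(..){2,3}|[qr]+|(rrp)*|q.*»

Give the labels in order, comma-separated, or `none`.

i → no match
ii → no match
iii → match
iv → no match
v → match

iii, v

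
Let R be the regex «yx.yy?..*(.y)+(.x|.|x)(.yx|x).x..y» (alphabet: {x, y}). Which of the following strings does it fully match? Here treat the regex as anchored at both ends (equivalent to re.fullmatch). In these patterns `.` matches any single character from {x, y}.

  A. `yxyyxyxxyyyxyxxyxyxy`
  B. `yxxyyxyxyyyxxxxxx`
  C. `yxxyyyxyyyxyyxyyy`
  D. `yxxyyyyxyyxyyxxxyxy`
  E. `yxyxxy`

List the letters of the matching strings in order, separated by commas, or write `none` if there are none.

A, D

A → match
B → no match — must end with `y`
C → no match
D → match
E → no match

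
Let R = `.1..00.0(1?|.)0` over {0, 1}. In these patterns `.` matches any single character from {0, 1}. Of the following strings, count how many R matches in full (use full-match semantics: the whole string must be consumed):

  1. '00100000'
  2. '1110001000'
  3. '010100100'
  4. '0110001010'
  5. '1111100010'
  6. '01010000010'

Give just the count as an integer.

1 → no match
2 → match
3 → match
4 → match
5 → no match
6 → no match
Total matched: 3

3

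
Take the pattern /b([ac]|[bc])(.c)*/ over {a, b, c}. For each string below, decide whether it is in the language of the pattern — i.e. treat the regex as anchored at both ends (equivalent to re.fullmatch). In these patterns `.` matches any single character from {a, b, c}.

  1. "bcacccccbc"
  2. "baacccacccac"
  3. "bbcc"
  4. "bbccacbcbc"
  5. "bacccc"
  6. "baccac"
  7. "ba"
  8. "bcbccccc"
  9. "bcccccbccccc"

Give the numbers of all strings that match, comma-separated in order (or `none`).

1 → match
2 → match
3 → match
4 → match
5 → match
6 → match
7 → match
8 → match
9 → match

1, 2, 3, 4, 5, 6, 7, 8, 9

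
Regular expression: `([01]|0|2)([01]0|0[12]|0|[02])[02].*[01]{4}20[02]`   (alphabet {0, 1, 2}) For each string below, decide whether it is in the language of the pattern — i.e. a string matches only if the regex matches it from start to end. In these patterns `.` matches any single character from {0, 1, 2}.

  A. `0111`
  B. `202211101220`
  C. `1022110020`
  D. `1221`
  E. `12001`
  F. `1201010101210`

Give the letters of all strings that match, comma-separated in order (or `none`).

A → no match
B → no match
C → no match
D → no match
E → no match
F → no match

none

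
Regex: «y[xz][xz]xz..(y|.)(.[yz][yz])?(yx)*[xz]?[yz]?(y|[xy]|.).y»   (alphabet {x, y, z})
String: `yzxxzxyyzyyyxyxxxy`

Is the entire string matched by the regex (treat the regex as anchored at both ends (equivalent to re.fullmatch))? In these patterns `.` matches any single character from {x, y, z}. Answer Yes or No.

Yes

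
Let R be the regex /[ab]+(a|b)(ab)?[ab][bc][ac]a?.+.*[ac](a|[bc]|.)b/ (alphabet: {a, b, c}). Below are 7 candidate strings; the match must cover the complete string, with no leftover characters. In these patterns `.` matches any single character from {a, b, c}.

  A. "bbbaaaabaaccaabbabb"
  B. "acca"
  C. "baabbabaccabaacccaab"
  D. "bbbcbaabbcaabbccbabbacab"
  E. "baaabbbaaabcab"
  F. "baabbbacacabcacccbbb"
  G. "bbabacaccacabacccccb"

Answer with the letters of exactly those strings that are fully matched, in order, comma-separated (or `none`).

A → match
B → no match — must end with "b"
C → match
D → no match
E → match
F → no match
G → match

A, C, E, G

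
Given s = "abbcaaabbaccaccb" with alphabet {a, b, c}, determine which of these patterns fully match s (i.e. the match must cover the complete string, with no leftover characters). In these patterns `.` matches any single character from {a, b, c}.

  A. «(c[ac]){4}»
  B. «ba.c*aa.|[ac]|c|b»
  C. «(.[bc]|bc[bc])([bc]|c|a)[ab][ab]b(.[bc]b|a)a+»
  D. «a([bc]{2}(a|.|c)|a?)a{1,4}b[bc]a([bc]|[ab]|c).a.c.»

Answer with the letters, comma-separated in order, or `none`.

D

A → no match — must start with "c"
B → no match
C → no match — must end with "a"
D → match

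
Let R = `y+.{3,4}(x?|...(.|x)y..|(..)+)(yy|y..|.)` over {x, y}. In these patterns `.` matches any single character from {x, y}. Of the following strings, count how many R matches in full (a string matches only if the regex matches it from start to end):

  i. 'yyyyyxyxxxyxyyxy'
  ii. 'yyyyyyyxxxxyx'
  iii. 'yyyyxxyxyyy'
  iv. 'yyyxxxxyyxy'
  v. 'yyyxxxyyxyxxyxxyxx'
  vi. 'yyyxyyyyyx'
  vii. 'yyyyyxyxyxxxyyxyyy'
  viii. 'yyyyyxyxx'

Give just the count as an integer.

8

i → match
ii → match
iii → match
iv → match
v → match
vi → match
vii → match
viii → match
Total matched: 8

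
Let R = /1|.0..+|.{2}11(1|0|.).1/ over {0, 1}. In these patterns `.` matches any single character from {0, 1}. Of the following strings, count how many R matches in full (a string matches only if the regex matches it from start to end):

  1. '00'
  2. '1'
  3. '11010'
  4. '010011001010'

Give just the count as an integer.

1

1 → no match
2 → match
3 → no match
4 → no match
Total matched: 1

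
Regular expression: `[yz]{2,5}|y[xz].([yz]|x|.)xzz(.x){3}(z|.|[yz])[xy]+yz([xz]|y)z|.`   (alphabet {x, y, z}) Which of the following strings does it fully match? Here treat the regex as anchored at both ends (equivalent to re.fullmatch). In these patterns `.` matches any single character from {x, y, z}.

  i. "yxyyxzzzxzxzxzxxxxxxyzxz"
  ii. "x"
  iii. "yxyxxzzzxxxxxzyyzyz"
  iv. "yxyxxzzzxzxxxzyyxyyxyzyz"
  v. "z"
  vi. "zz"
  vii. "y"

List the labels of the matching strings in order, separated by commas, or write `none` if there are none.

i, ii, iii, iv, v, vi, vii

i → match
ii → match
iii → match
iv → match
v → match
vi → match
vii → match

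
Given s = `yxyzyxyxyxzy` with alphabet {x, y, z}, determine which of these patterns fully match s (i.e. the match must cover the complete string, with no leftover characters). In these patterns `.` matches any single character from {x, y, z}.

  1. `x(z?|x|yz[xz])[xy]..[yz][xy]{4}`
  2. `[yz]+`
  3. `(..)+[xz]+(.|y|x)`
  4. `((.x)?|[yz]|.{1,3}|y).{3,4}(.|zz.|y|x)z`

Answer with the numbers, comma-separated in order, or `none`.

1 → no match — must start with `x`
2 → no match
3 → match
4 → no match — must end with `z`

3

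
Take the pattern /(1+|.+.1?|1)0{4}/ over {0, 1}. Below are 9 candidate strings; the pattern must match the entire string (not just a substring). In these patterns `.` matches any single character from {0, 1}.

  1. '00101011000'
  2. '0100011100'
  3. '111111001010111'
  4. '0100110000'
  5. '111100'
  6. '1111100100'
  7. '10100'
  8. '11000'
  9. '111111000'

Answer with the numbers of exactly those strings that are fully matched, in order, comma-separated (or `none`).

1. '00101011000' → no match
2. '0100011100' → no match
3 → no match — must end with '0'
4. '0100110000' → match
5. '111100' → no match
6. '1111100100' → no match
7. '10100' → no match
8. '11000' → no match
9. '111111000' → no match

4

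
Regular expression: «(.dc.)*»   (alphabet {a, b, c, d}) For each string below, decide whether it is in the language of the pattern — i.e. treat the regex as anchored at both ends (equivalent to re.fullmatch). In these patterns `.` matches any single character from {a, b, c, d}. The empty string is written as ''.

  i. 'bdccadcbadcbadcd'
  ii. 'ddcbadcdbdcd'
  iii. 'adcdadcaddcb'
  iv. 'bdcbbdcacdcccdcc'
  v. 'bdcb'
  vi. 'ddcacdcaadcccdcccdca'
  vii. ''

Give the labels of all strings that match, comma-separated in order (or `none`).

i → match
ii → match
iii → match
iv → match
v → match
vi → match
vii → match

i, ii, iii, iv, v, vi, vii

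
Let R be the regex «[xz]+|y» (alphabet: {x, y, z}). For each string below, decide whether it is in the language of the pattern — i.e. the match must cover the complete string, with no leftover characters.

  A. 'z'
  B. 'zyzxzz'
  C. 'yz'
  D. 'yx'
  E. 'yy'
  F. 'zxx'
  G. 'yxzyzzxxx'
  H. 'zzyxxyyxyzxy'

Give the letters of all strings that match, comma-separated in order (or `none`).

A → match
B → no match
C → no match
D → no match
E → no match
F → match
G → no match
H → no match

A, F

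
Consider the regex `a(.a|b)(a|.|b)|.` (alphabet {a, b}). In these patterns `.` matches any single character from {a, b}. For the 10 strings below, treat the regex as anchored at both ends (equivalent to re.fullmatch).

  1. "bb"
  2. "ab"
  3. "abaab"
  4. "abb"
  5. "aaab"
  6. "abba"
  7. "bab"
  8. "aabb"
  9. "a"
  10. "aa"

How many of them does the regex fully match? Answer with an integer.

3

1 → no match
2 → no match
3 → no match
4 → match
5 → match
6 → no match
7 → no match
8 → no match
9 → match
10 → no match
Total matched: 3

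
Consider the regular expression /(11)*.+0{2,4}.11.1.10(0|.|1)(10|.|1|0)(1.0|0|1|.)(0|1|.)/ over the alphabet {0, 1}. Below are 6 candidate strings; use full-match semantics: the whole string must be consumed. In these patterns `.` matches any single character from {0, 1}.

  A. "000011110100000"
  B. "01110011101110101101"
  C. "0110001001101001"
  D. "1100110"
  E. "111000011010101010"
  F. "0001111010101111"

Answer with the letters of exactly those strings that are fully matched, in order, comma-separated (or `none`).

A → match
B → match
C → no match
D. "1100110" → no match
E → match
F → no match

A, B, E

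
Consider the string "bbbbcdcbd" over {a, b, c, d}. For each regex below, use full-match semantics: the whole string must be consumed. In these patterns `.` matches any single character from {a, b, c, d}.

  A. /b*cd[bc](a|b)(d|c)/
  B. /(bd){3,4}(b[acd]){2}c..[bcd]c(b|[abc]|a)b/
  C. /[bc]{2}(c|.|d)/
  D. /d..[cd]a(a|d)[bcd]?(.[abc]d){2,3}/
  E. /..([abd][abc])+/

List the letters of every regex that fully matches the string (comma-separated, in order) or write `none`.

A

A → match
B → no match — must start with "bd"
C → no match
D → no match — must start with "d"
E → no match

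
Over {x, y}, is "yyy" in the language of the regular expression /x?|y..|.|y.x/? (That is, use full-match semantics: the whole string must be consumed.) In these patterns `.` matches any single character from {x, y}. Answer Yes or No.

Yes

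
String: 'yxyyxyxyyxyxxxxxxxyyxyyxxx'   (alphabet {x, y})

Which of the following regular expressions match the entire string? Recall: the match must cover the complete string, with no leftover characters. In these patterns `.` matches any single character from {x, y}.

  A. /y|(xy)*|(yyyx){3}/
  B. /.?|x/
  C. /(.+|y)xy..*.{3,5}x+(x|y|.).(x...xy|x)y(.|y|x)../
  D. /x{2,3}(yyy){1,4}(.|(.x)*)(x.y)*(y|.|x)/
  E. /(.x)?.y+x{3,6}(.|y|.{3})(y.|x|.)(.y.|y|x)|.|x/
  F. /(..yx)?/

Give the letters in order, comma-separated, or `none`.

A → no match
B → no match
C → match
D → no match — must start with 'x'
E → no match
F → no match

C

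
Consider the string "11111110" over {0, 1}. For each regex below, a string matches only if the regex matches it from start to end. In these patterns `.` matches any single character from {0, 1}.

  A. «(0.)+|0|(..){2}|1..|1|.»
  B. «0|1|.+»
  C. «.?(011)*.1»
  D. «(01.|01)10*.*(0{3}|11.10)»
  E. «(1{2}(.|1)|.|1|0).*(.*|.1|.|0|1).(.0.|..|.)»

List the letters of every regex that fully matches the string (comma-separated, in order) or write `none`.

B, E

A → no match
B → match
C → no match — must end with "1"
D → no match — must start with "01"
E → match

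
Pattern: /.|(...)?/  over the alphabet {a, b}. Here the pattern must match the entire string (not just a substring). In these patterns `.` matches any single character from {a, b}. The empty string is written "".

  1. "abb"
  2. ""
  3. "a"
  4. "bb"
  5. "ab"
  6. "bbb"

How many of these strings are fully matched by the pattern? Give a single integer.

1 → match
2 → match
3 → match
4 → no match
5 → no match
6 → match
Total matched: 4

4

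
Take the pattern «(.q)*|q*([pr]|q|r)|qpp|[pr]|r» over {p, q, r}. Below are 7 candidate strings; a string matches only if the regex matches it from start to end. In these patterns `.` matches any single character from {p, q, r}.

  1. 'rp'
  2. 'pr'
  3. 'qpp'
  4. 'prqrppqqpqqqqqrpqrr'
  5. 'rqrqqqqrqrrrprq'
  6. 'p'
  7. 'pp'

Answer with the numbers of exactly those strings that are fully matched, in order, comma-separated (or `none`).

1. 'rp' → no match
2. 'pr' → no match
3. 'qpp' → match
4 → no match
5 → no match
6. 'p' → match
7. 'pp' → no match

3, 6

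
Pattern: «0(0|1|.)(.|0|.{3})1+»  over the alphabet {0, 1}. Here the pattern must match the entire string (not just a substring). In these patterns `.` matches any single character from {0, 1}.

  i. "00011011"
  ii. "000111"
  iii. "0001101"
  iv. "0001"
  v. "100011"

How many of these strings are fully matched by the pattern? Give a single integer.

2

i. "00011011" → no match
ii. "000111" → match
iii. "0001101" → no match
iv. "0001" → match
v. "100011" → no match — must start with "0"
Total matched: 2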